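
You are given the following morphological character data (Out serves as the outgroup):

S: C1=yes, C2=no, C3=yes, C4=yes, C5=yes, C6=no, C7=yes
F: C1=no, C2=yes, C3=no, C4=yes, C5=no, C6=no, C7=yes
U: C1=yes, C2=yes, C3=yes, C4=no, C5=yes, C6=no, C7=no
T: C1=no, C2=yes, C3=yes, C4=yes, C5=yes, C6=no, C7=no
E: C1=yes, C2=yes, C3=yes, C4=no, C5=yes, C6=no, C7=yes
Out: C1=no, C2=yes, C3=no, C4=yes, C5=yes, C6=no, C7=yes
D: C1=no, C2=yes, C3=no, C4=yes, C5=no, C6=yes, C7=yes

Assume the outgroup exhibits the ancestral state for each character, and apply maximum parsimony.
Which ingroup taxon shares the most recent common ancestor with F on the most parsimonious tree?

D

Character polarity is set by the outgroup: the derived state is whichever differs from the outgroup's state, so for C2, C4, C5, C7 the derived state is 'no', and for the remaining characters it is 'yes'.
C1: derived state 'yes' in E, S, and U only — synapomorphy for {E, S, U}.
C2: derived state 'no' in S only — an autapomorphy, so it tells us nothing about relationships among taxa.
C3: derived state 'yes' in E, S, T, and U only — synapomorphy for {E, S, T, U}.
C4: derived state 'no' in E and U only — synapomorphy for {E, U}.
C5: derived state 'no' in D and F only — synapomorphy for {D, F}.
C6 (derived state 'yes') is unique to D (autapomorphy; uninformative for grouping).
C7 groups T and U, which is incompatible with the clades supported by the remaining characters; treating it as convergent (homoplasy) costs fewer steps than any alternative tree.
Most parsimonious ingroup topology: ((((U,E),S),T),(F,D)).
F and D form a cherry on this tree, so they are sister taxa.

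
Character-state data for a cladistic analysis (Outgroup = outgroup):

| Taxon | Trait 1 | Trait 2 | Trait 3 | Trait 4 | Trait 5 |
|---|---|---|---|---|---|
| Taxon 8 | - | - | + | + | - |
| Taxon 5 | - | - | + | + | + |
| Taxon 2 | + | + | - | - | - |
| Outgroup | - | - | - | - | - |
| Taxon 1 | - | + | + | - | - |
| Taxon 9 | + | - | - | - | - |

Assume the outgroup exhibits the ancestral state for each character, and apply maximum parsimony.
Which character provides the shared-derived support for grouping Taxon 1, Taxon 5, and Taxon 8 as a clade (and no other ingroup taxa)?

The outgroup has state '-' for every character, so '+' is the derived state throughout.
Only Taxon 2 and Taxon 9 show the derived state '+' for Trait 1, supporting them as a clade.
Trait 2 (state '+') occurs in Taxon 1 and Taxon 2 but conflicts with the nesting implied by the other characters — most parsimoniously interpreted as homoplasy.
Trait 3 (derived state '+') is shared by Taxon 1, Taxon 5, and Taxon 8 — a synapomorphy uniting that clade.
Trait 4: derived state '+' in Taxon 5 and Taxon 8 only — synapomorphy for {Taxon 5, Taxon 8}.
Trait 5 (derived state '+') is unique to Taxon 5 (autapomorphy; uninformative for grouping).
Most parsimonious ingroup topology: (((Taxon 5,Taxon 8),Taxon 1),(Taxon 9,Taxon 2)).
The clade {Taxon 1, Taxon 5, Taxon 8} is supported by Trait 3: its derived state '+' occurs in exactly those taxa and in no other taxon (including the outgroup).

Trait 3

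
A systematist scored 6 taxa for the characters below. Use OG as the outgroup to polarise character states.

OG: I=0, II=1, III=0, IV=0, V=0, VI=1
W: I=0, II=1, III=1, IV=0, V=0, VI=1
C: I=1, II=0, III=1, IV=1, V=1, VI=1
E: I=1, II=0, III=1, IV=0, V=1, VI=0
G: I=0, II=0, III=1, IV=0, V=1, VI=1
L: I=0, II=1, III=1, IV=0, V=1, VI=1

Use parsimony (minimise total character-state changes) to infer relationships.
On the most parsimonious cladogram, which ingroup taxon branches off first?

Character polarity is set by the outgroup: the derived state is whichever differs from the outgroup's state, so for II, VI the derived state is '0', and for the remaining characters it is '1'.
I (derived state '1') is shared by C and E — a synapomorphy uniting that clade.
II: derived state '0' in C, E, and G only — synapomorphy for {C, E, G}.
All ingroup taxa share the derived state '1' for III; it defines the ingroup but does not resolve relationships within it.
IV: derived state '1' in C only — an autapomorphy, so it tells us nothing about relationships among taxa.
V: derived state '1' in C, E, G, and L only — synapomorphy for {C, E, G, L}.
VI: derived state '0' in E only — an autapomorphy, so it tells us nothing about relationships among taxa.
Most parsimonious ingroup topology: (W,(((C,E),G),L)).
W is sister to the clade containing all other ingroup taxa, so it is the earliest-diverging (most basal) ingroup lineage.

W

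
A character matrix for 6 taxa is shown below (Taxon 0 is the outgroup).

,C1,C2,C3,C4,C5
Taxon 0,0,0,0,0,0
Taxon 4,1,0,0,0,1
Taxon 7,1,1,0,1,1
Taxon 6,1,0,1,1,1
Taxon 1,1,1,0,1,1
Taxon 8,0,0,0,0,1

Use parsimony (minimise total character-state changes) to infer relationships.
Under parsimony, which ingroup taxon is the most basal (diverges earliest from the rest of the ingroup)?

Taxon 8

The outgroup has state '0' for every character, so '1' is the derived state throughout.
Only Taxon 1, Taxon 4, Taxon 6, and Taxon 7 show the derived state '1' for C1, supporting them as a clade.
C2 (derived state '1') is shared by Taxon 1 and Taxon 7 — a synapomorphy uniting that clade.
C3 (derived state '1') is unique to Taxon 6 (autapomorphy; uninformative for grouping).
Only Taxon 1, Taxon 6, and Taxon 7 show the derived state '1' for C4, supporting them as a clade.
All ingroup taxa share the derived state '1' for C5; it defines the ingroup but does not resolve relationships within it.
Most parsimonious ingroup topology: ((Taxon 4,((Taxon 7,Taxon 1),Taxon 6)),Taxon 8).
Taxon 8 is sister to the clade containing all other ingroup taxa, so it is the earliest-diverging (most basal) ingroup lineage.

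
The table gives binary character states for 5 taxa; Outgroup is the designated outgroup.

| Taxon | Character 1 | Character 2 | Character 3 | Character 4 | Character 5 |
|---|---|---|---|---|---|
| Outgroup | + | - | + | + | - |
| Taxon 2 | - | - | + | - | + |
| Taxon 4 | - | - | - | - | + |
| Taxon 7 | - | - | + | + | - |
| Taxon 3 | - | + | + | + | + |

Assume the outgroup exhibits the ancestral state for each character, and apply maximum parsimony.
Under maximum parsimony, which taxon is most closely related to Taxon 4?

Character polarity is set by the outgroup: the derived state is whichever differs from the outgroup's state, so for Character 1, Character 3, Character 4 the derived state is '-', and for the remaining characters it is '+'.
Character 1 (derived state '-') is shared by all ingroup taxa — unites the whole ingroup.
Character 2: derived state '+' in Taxon 3 only — an autapomorphy, so it tells us nothing about relationships among taxa.
Character 3: derived state '-' in Taxon 4 only — an autapomorphy, so it tells us nothing about relationships among taxa.
Character 4: derived state '-' in Taxon 2 and Taxon 4 only — synapomorphy for {Taxon 2, Taxon 4}.
Character 5 (derived state '+') is shared by Taxon 2, Taxon 3, and Taxon 4 — a synapomorphy uniting that clade.
Most parsimonious ingroup topology: (((Taxon 2,Taxon 4),Taxon 3),Taxon 7).
Taxon 4 and Taxon 2 form a cherry on this tree, so they are sister taxa.

Taxon 2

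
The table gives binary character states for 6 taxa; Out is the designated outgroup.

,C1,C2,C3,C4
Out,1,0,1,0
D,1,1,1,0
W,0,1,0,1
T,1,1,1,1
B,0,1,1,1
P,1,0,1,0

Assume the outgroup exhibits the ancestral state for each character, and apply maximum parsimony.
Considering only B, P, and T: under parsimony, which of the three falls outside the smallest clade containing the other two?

Character polarity is set by the outgroup: the derived state is whichever differs from the outgroup's state, so for C1, C3 the derived state is '0', and for the remaining characters it is '1'.
Only B and W show the derived state '0' for C1, supporting them as a clade.
C2 (derived state '1') is shared by B, D, T, and W — a synapomorphy uniting that clade.
C3 (derived state '0') is unique to W (autapomorphy; uninformative for grouping).
C4 (derived state '1') is shared by B, T, and W — a synapomorphy uniting that clade.
Most parsimonious ingroup topology: ((D,((W,B),T)),P).
B and T share a more recent common ancestor with each other than either does with P, so P is the least closely related of the three.

P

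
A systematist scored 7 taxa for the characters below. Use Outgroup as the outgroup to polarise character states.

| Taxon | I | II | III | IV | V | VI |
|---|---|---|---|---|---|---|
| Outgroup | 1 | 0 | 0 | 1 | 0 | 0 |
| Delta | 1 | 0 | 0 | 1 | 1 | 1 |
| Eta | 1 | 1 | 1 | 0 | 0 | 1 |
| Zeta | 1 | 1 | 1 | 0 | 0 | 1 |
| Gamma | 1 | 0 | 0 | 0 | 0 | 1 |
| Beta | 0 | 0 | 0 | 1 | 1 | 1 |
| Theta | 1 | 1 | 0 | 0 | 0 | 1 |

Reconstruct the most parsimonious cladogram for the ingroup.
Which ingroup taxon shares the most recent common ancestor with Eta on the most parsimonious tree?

Character polarity is set by the outgroup: the derived state is whichever differs from the outgroup's state, so for I, IV the derived state is '0', and for the remaining characters it is '1'.
I (derived state '0') is unique to Beta (autapomorphy; uninformative for grouping).
II: derived state '1' in Eta, Theta, and Zeta only — synapomorphy for {Eta, Theta, Zeta}.
III: derived state '1' in Eta and Zeta only — synapomorphy for {Eta, Zeta}.
IV: derived state '0' in Eta, Gamma, Theta, and Zeta only — synapomorphy for {Eta, Gamma, Theta, Zeta}.
V (derived state '1') is shared by Beta and Delta — a synapomorphy uniting that clade.
VI (derived state '1') is shared by all ingroup taxa — unites the whole ingroup.
Most parsimonious ingroup topology: ((Delta,Beta),(((Eta,Zeta),Theta),Gamma)).
Eta and Zeta form a cherry on this tree, so they are sister taxa.

Zeta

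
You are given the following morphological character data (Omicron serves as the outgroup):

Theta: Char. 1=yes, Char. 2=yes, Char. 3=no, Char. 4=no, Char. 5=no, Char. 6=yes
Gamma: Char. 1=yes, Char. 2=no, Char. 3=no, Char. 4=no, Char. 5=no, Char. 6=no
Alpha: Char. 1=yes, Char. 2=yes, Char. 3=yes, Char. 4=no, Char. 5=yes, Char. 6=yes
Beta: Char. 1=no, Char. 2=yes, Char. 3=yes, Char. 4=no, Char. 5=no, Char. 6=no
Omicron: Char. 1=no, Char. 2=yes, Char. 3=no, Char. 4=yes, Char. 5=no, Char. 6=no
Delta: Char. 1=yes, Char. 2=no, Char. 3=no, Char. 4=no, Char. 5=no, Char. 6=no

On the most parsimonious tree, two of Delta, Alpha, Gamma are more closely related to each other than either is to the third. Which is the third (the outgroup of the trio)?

Alpha

Character polarity is set by the outgroup: the derived state is whichever differs from the outgroup's state, so for Char. 2, Char. 4 the derived state is 'no', and for the remaining characters it is 'yes'.
Char. 1 (derived state 'yes') is shared by Alpha, Delta, Gamma, and Theta — a synapomorphy uniting that clade.
Char. 2: derived state 'no' in Delta and Gamma only — synapomorphy for {Delta, Gamma}.
Char. 3 (state 'yes') occurs in Alpha and Beta but conflicts with the nesting implied by the other characters — most parsimoniously interpreted as homoplasy.
Char. 4 (derived state 'no') is shared by all ingroup taxa — unites the whole ingroup.
Char. 5: derived state 'yes' in Alpha only — an autapomorphy, so it tells us nothing about relationships among taxa.
Char. 6: derived state 'yes' in Alpha and Theta only — synapomorphy for {Alpha, Theta}.
Most parsimonious ingroup topology: (((Alpha,Theta),(Gamma,Delta)),Beta).
Delta and Gamma share a more recent common ancestor with each other than either does with Alpha, so Alpha is the least closely related of the three.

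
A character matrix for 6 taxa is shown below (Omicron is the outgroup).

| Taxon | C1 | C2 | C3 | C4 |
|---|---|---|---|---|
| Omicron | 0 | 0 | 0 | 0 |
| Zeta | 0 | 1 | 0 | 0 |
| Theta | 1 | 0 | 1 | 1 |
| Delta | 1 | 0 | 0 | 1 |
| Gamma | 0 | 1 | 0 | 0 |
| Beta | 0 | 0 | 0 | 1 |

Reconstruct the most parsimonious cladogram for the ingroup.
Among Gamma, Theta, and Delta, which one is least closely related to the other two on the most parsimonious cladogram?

The outgroup has state '0' for every character, so '1' is the derived state throughout.
C1: derived state '1' in Delta and Theta only — synapomorphy for {Delta, Theta}.
C2 (derived state '1') is shared by Gamma and Zeta — a synapomorphy uniting that clade.
C3 (derived state '1') is unique to Theta (autapomorphy; uninformative for grouping).
Only Beta, Delta, and Theta show the derived state '1' for C4, supporting them as a clade.
Most parsimonious ingroup topology: ((Zeta,Gamma),((Theta,Delta),Beta)).
Theta and Delta share a more recent common ancestor with each other than either does with Gamma, so Gamma is the least closely related of the three.

Gamma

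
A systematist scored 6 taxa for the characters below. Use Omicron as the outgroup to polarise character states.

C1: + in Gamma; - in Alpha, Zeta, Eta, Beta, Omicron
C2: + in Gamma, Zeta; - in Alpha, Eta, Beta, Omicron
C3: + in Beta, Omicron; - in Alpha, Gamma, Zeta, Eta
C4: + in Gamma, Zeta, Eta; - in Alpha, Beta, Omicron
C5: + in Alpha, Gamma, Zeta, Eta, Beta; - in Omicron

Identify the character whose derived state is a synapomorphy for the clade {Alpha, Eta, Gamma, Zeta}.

Character polarity is set by the outgroup: the derived state is whichever differs from the outgroup's state, so for C3 the derived state is '-', and for the remaining characters it is '+'.
C1: derived state '+' in Gamma only — an autapomorphy, so it tells us nothing about relationships among taxa.
C2: derived state '+' in Gamma and Zeta only — synapomorphy for {Gamma, Zeta}.
Only Alpha, Eta, Gamma, and Zeta show the derived state '-' for C3, supporting them as a clade.
C4: derived state '+' in Eta, Gamma, and Zeta only — synapomorphy for {Eta, Gamma, Zeta}.
C5 (derived state '+') is shared by all ingroup taxa — unites the whole ingroup.
Most parsimonious ingroup topology: (((Eta,(Zeta,Gamma)),Alpha),Beta).
The clade {Alpha, Eta, Gamma, Zeta} is supported by C3: its derived state '-' occurs in exactly those taxa and in no other taxon (including the outgroup).

C3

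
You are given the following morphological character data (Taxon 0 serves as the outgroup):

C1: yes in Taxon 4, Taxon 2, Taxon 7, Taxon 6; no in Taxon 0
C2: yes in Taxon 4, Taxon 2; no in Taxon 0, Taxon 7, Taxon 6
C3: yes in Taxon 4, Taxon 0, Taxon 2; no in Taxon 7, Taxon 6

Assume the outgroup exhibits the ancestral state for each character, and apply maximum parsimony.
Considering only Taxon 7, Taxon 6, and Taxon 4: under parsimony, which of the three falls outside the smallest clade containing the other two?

Character polarity is set by the outgroup: the derived state is whichever differs from the outgroup's state, so for C3 the derived state is 'no', and for the remaining characters it is 'yes'.
C1 (derived state 'yes') is shared by all ingroup taxa — unites the whole ingroup.
Only Taxon 2 and Taxon 4 show the derived state 'yes' for C2, supporting them as a clade.
C3: derived state 'no' in Taxon 6 and Taxon 7 only — synapomorphy for {Taxon 6, Taxon 7}.
Most parsimonious ingroup topology: ((Taxon 7,Taxon 6),(Taxon 4,Taxon 2)).
Taxon 7 and Taxon 6 share a more recent common ancestor with each other than either does with Taxon 4, so Taxon 4 is the least closely related of the three.

Taxon 4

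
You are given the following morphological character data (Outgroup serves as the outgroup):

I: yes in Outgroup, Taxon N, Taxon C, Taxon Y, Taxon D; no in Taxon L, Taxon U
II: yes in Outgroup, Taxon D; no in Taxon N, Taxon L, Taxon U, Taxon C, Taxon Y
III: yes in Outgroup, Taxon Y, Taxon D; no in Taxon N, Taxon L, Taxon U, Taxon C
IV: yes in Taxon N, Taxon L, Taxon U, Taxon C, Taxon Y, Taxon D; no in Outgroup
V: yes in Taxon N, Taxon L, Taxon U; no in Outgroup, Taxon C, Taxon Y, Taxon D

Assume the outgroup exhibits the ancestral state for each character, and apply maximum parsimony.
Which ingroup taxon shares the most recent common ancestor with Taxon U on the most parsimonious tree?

Character polarity is set by the outgroup: the derived state is whichever differs from the outgroup's state, so for I, II, III the derived state is 'no', and for the remaining characters it is 'yes'.
I: derived state 'no' in Taxon L and Taxon U only — synapomorphy for {Taxon L, Taxon U}.
II (derived state 'no') is shared by Taxon C, Taxon L, Taxon N, Taxon U, and Taxon Y — a synapomorphy uniting that clade.
III (derived state 'no') is shared by Taxon C, Taxon L, Taxon N, and Taxon U — a synapomorphy uniting that clade.
All ingroup taxa share the derived state 'yes' for IV; it defines the ingroup but does not resolve relationships within it.
V: derived state 'yes' in Taxon L, Taxon N, and Taxon U only — synapomorphy for {Taxon L, Taxon N, Taxon U}.
Most parsimonious ingroup topology: ((((Taxon N,(Taxon L,Taxon U)),Taxon C),Taxon Y),Taxon D).
Taxon U and Taxon L form a cherry on this tree, so they are sister taxa.

Taxon L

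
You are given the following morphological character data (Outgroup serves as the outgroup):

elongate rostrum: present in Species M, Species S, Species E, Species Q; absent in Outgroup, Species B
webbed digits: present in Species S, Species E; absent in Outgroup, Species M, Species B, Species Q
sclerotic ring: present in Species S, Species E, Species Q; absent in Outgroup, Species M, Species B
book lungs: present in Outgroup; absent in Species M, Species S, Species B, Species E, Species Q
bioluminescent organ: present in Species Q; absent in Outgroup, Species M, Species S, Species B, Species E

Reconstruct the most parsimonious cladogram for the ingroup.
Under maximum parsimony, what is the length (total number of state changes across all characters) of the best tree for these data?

Character polarity is set by the outgroup: the derived state is whichever differs from the outgroup's state, so for book lungs the derived state is 'absent', and for the remaining characters it is 'present'.
Only Species E, Species M, Species Q, and Species S show the derived state 'present' for elongate rostrum, supporting them as a clade.
webbed digits (derived state 'present') is shared by Species E and Species S — a synapomorphy uniting that clade.
Only Species E, Species Q, and Species S show the derived state 'present' for sclerotic ring, supporting them as a clade.
book lungs (derived state 'absent') is shared by all ingroup taxa — unites the whole ingroup.
bioluminescent organ (derived state 'present') is unique to Species Q (autapomorphy; uninformative for grouping).
Most parsimonious ingroup topology: ((Species M,((Species S,Species E),Species Q)),Species B).
Changes per character on this tree: elongate rostrum: 1; webbed digits: 1; sclerotic ring: 1; book lungs: 1; bioluminescent organ: 1.
Total = 5.

5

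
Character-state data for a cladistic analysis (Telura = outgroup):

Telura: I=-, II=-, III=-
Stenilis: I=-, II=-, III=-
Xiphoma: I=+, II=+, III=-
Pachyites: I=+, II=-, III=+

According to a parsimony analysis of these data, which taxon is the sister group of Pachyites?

Xiphoma

The outgroup has state '-' for every character, so '+' is the derived state throughout.
I: derived state '+' in Pachyites and Xiphoma only — synapomorphy for {Pachyites, Xiphoma}.
II: derived state '+' in Xiphoma only — an autapomorphy, so it tells us nothing about relationships among taxa.
III (derived state '+') is unique to Pachyites (autapomorphy; uninformative for grouping).
Most parsimonious ingroup topology: (Stenilis,(Xiphoma,Pachyites)).
Pachyites and Xiphoma form a cherry on this tree, so they are sister taxa.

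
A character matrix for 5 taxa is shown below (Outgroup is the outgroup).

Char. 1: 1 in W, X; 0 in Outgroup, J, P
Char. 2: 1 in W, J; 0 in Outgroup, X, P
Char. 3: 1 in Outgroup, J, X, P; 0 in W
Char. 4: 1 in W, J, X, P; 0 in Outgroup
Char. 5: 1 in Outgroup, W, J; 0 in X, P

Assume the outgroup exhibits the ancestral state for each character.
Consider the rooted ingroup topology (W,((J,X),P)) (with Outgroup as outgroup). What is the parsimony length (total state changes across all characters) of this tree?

Map each character onto (W,((J,X),P)) (rooted by Outgroup) and count the minimum state changes it requires (Fitch parsimony):
Char. 1: 2; Char. 2: 2; Char. 3: 1; Char. 4: 1; Char. 5: 2.
Total tree length = 8.

8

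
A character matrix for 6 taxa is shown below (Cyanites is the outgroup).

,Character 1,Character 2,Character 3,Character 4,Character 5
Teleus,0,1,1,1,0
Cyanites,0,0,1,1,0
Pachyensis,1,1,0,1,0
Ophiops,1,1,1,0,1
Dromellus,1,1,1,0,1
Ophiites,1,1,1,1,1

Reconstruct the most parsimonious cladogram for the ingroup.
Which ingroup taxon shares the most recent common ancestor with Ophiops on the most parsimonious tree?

Character polarity is set by the outgroup: the derived state is whichever differs from the outgroup's state, so for Character 3, Character 4 the derived state is '0', and for the remaining characters it is '1'.
Only Dromellus, Ophiites, Ophiops, and Pachyensis show the derived state '1' for Character 1, supporting them as a clade.
Character 2 (derived state '1') is shared by all ingroup taxa — unites the whole ingroup.
Character 3 (derived state '0') is unique to Pachyensis (autapomorphy; uninformative for grouping).
Character 4 (derived state '0') is shared by Dromellus and Ophiops — a synapomorphy uniting that clade.
Character 5: derived state '1' in Dromellus, Ophiites, and Ophiops only — synapomorphy for {Dromellus, Ophiites, Ophiops}.
Most parsimonious ingroup topology: ((Pachyensis,((Ophiops,Dromellus),Ophiites)),Teleus).
Ophiops and Dromellus form a cherry on this tree, so they are sister taxa.

Dromellus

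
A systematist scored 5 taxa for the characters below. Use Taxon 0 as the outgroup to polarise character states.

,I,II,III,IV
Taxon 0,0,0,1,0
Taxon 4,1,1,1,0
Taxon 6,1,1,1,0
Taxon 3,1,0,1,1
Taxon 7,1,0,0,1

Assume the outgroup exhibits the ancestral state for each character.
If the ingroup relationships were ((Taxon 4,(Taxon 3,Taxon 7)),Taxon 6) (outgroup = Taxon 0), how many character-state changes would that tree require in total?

5

Map each character onto ((Taxon 4,(Taxon 3,Taxon 7)),Taxon 6) (rooted by Taxon 0) and count the minimum state changes it requires (Fitch parsimony):
I: 1; II: 2; III: 1; IV: 1.
Total tree length = 5.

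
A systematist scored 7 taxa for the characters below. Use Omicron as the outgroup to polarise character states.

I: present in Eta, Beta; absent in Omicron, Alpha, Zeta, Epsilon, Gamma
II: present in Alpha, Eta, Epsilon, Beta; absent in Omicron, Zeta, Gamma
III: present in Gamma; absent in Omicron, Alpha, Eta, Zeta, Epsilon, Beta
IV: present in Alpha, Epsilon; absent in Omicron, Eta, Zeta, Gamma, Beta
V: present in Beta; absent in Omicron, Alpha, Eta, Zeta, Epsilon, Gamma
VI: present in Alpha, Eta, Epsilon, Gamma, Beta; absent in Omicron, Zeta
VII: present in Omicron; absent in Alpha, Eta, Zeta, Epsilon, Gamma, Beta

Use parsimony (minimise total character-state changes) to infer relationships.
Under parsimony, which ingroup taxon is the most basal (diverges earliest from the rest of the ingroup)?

Zeta

Character polarity is set by the outgroup: the derived state is whichever differs from the outgroup's state, so for VII the derived state is 'absent', and for the remaining characters it is 'present'.
I (derived state 'present') is shared by Beta and Eta — a synapomorphy uniting that clade.
II (derived state 'present') is shared by Alpha, Beta, Epsilon, and Eta — a synapomorphy uniting that clade.
III (derived state 'present') is unique to Gamma (autapomorphy; uninformative for grouping).
IV: derived state 'present' in Alpha and Epsilon only — synapomorphy for {Alpha, Epsilon}.
V (derived state 'present') is unique to Beta (autapomorphy; uninformative for grouping).
VI (derived state 'present') is shared by Alpha, Beta, Epsilon, Eta, and Gamma — a synapomorphy uniting that clade.
VII (derived state 'absent') is shared by all ingroup taxa — unites the whole ingroup.
Most parsimonious ingroup topology: ((((Alpha,Epsilon),(Eta,Beta)),Gamma),Zeta).
Zeta is sister to the clade containing all other ingroup taxa, so it is the earliest-diverging (most basal) ingroup lineage.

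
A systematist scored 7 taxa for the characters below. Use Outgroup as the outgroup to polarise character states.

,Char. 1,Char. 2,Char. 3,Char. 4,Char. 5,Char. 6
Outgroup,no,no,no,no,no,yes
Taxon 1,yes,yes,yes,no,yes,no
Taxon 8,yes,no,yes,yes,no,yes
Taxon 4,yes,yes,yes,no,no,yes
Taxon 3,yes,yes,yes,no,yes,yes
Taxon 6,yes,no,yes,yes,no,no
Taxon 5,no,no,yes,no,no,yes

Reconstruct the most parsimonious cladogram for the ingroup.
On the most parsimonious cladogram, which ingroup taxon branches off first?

Taxon 5

Character polarity is set by the outgroup: the derived state is whichever differs from the outgroup's state, so for Char. 6 the derived state is 'no', and for the remaining characters it is 'yes'.
Char. 1: derived state 'yes' in Taxon 1, Taxon 3, Taxon 4, Taxon 6, and Taxon 8 only — synapomorphy for {Taxon 1, Taxon 3, Taxon 4, Taxon 6, Taxon 8}.
Char. 2 (derived state 'yes') is shared by Taxon 1, Taxon 3, and Taxon 4 — a synapomorphy uniting that clade.
Char. 3 (derived state 'yes') is shared by all ingroup taxa — unites the whole ingroup.
Only Taxon 6 and Taxon 8 show the derived state 'yes' for Char. 4, supporting them as a clade.
Char. 5 (derived state 'yes') is shared by Taxon 1 and Taxon 3 — a synapomorphy uniting that clade.
Char. 6 groups Taxon 1 and Taxon 6, which is incompatible with the clades supported by the remaining characters; treating it as convergent (homoplasy) costs fewer steps than any alternative tree.
Most parsimonious ingroup topology: ((((Taxon 1,Taxon 3),Taxon 4),(Taxon 8,Taxon 6)),Taxon 5).
Taxon 5 is sister to the clade containing all other ingroup taxa, so it is the earliest-diverging (most basal) ingroup lineage.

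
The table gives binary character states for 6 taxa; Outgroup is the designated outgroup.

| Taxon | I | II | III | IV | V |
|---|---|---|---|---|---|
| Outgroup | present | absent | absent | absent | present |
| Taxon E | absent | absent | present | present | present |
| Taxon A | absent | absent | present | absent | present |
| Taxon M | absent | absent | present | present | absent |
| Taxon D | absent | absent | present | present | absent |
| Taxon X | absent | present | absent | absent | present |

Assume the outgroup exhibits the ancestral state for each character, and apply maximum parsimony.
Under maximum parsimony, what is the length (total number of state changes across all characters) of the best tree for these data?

5

Character polarity is set by the outgroup: the derived state is whichever differs from the outgroup's state, so for I, V the derived state is 'absent', and for the remaining characters it is 'present'.
I (derived state 'absent') is shared by all ingroup taxa — unites the whole ingroup.
II (derived state 'present') is unique to Taxon X (autapomorphy; uninformative for grouping).
III (derived state 'present') is shared by Taxon A, Taxon D, Taxon E, and Taxon M — a synapomorphy uniting that clade.
Only Taxon D, Taxon E, and Taxon M show the derived state 'present' for IV, supporting them as a clade.
Only Taxon D and Taxon M show the derived state 'absent' for V, supporting them as a clade.
Most parsimonious ingroup topology: (((Taxon E,(Taxon M,Taxon D)),Taxon A),Taxon X).
Changes per character on this tree: I: 1; II: 1; III: 1; IV: 1; V: 1.
Total = 5.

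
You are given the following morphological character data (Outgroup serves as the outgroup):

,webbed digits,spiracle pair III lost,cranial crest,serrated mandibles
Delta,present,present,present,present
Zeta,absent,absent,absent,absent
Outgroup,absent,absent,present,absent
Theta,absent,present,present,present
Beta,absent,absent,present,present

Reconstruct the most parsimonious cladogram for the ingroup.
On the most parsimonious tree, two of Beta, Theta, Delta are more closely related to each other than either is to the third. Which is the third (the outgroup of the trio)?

Beta

Character polarity is set by the outgroup: the derived state is whichever differs from the outgroup's state, so for cranial crest the derived state is 'absent', and for the remaining characters it is 'present'.
webbed digits: derived state 'present' in Delta only — an autapomorphy, so it tells us nothing about relationships among taxa.
spiracle pair III lost: derived state 'present' in Delta and Theta only — synapomorphy for {Delta, Theta}.
cranial crest (derived state 'absent') is unique to Zeta (autapomorphy; uninformative for grouping).
serrated mandibles: derived state 'present' in Beta, Delta, and Theta only — synapomorphy for {Beta, Delta, Theta}.
Most parsimonious ingroup topology: (((Theta,Delta),Beta),Zeta).
Delta and Theta share a more recent common ancestor with each other than either does with Beta, so Beta is the least closely related of the three.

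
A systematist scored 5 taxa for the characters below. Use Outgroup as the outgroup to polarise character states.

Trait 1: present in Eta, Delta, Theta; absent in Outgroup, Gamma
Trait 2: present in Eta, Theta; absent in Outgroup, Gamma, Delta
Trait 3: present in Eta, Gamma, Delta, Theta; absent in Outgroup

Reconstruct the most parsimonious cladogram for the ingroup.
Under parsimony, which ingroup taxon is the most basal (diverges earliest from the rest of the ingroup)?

The outgroup has state 'absent' for every character, so 'present' is the derived state throughout.
Trait 1 (derived state 'present') is shared by Delta, Eta, and Theta — a synapomorphy uniting that clade.
Trait 2: derived state 'present' in Eta and Theta only — synapomorphy for {Eta, Theta}.
All ingroup taxa share the derived state 'present' for Trait 3; it defines the ingroup but does not resolve relationships within it.
Most parsimonious ingroup topology: (((Eta,Theta),Delta),Gamma).
Gamma is sister to the clade containing all other ingroup taxa, so it is the earliest-diverging (most basal) ingroup lineage.

Gamma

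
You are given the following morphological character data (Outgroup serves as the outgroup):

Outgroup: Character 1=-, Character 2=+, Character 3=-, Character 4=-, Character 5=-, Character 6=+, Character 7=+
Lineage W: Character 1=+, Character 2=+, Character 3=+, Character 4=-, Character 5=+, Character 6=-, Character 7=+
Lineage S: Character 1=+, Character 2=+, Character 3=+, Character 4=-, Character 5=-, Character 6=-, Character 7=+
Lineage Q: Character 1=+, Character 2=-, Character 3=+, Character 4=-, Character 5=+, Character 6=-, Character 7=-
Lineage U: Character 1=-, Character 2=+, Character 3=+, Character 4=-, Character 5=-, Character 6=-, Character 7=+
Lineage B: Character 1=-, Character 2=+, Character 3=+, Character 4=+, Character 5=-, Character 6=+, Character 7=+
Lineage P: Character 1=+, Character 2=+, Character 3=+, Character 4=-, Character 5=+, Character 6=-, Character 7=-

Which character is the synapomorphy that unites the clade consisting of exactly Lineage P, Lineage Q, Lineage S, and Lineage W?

Character polarity is set by the outgroup: the derived state is whichever differs from the outgroup's state, so for Character 2, Character 6, Character 7 the derived state is '-', and for the remaining characters it is '+'.
Only Lineage P, Lineage Q, Lineage S, and Lineage W show the derived state '+' for Character 1, supporting them as a clade.
Character 2 (derived state '-') is unique to Lineage Q (autapomorphy; uninformative for grouping).
All ingroup taxa share the derived state '+' for Character 3; it defines the ingroup but does not resolve relationships within it.
Character 4: derived state '+' in Lineage B only — an autapomorphy, so it tells us nothing about relationships among taxa.
Character 5 (derived state '+') is shared by Lineage P, Lineage Q, and Lineage W — a synapomorphy uniting that clade.
Character 6 (derived state '-') is shared by Lineage P, Lineage Q, Lineage S, Lineage U, and Lineage W — a synapomorphy uniting that clade.
Character 7: derived state '-' in Lineage P and Lineage Q only — synapomorphy for {Lineage P, Lineage Q}.
Most parsimonious ingroup topology: ((((Lineage W,(Lineage Q,Lineage P)),Lineage S),Lineage U),Lineage B).
The clade {Lineage P, Lineage Q, Lineage S, Lineage W} is supported by Character 1: its derived state '+' occurs in exactly those taxa and in no other taxon (including the outgroup).

Character 1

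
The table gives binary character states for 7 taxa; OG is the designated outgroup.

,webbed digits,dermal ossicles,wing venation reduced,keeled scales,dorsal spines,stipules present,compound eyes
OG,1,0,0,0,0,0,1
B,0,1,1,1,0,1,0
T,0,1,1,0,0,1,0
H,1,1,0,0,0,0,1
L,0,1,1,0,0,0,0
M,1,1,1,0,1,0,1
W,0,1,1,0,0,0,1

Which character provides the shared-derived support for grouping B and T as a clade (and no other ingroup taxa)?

Character polarity is set by the outgroup: the derived state is whichever differs from the outgroup's state, so for webbed digits, compound eyes the derived state is '0', and for the remaining characters it is '1'.
Only B, L, T, and W show the derived state '0' for webbed digits, supporting them as a clade.
All ingroup taxa share the derived state '1' for dermal ossicles; it defines the ingroup but does not resolve relationships within it.
Only B, L, M, T, and W show the derived state '1' for wing venation reduced, supporting them as a clade.
keeled scales (derived state '1') is unique to B (autapomorphy; uninformative for grouping).
dorsal spines: derived state '1' in M only — an autapomorphy, so it tells us nothing about relationships among taxa.
Only B and T show the derived state '1' for stipules present, supporting them as a clade.
compound eyes (derived state '0') is shared by B, L, and T — a synapomorphy uniting that clade.
Most parsimonious ingroup topology: (((((B,T),L),W),M),H).
The clade {B, T} is supported by stipules present: its derived state '1' occurs in exactly those taxa and in no other taxon (including the outgroup).

stipules present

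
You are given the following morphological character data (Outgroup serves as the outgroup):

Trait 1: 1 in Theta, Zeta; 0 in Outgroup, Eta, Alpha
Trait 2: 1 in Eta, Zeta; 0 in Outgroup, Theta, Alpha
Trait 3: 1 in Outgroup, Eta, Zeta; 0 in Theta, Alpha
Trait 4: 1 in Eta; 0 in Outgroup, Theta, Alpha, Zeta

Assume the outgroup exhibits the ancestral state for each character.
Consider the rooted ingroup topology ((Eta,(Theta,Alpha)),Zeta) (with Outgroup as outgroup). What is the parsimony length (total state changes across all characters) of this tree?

6

Map each character onto ((Eta,(Theta,Alpha)),Zeta) (rooted by Outgroup) and count the minimum state changes it requires (Fitch parsimony):
Trait 1: 2; Trait 2: 2; Trait 3: 1; Trait 4: 1.
Total tree length = 6.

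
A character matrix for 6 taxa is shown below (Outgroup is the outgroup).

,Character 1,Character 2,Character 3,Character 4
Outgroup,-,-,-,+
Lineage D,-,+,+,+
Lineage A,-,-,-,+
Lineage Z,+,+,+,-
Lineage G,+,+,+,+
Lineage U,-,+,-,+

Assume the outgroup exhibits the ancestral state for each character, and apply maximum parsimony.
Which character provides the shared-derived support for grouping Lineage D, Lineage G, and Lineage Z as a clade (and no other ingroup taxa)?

Character 3

Character polarity is set by the outgroup: the derived state is whichever differs from the outgroup's state, so for Character 4 the derived state is '-', and for the remaining characters it is '+'.
Only Lineage G and Lineage Z show the derived state '+' for Character 1, supporting them as a clade.
Only Lineage D, Lineage G, Lineage U, and Lineage Z show the derived state '+' for Character 2, supporting them as a clade.
Character 3 (derived state '+') is shared by Lineage D, Lineage G, and Lineage Z — a synapomorphy uniting that clade.
Character 4: derived state '-' in Lineage Z only — an autapomorphy, so it tells us nothing about relationships among taxa.
Most parsimonious ingroup topology: (((Lineage D,(Lineage Z,Lineage G)),Lineage U),Lineage A).
The clade {Lineage D, Lineage G, Lineage Z} is supported by Character 3: its derived state '+' occurs in exactly those taxa and in no other taxon (including the outgroup).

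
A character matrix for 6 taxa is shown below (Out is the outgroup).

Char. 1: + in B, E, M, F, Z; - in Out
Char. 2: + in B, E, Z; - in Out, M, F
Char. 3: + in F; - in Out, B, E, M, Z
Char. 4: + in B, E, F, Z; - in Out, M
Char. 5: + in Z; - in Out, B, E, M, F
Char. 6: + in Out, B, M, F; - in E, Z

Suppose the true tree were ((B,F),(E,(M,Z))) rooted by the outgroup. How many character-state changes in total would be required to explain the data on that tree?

Map each character onto ((B,F),(E,(M,Z))) (rooted by Out) and count the minimum state changes it requires (Fitch parsimony):
Char. 1: 1; Char. 2: 3; Char. 3: 1; Char. 4: 2; Char. 5: 1; Char. 6: 2.
Total tree length = 10.

10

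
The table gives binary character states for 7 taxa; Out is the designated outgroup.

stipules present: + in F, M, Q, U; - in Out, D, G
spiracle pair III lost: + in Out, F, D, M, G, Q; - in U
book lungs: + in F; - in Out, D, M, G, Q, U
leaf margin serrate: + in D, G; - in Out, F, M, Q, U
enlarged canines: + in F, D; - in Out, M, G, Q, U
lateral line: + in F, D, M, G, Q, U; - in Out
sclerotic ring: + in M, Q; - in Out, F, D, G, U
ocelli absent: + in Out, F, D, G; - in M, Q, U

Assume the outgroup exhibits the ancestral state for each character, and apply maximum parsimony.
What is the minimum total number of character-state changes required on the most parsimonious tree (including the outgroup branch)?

Character polarity is set by the outgroup: the derived state is whichever differs from the outgroup's state, so for spiracle pair III lost, ocelli absent the derived state is '-', and for the remaining characters it is '+'.
Only F, M, Q, and U show the derived state '+' for stipules present, supporting them as a clade.
spiracle pair III lost (derived state '-') is unique to U (autapomorphy; uninformative for grouping).
book lungs (derived state '+') is unique to F (autapomorphy; uninformative for grouping).
Only D and G show the derived state '+' for leaf margin serrate, supporting them as a clade.
enlarged canines groups D and F, which is incompatible with the clades supported by the remaining characters; treating it as convergent (homoplasy) costs fewer steps than any alternative tree.
All ingroup taxa share the derived state '+' for lateral line; it defines the ingroup but does not resolve relationships within it.
sclerotic ring: derived state '+' in M and Q only — synapomorphy for {M, Q}.
ocelli absent (derived state '-') is shared by M, Q, and U — a synapomorphy uniting that clade.
Most parsimonious ingroup topology: ((F,((M,Q),U)),(D,G)).
Changes per character on this tree: stipules present: 1; spiracle pair III lost: 1; book lungs: 1; leaf margin serrate: 1; enlarged canines: 2; lateral line: 1; sclerotic ring: 1; ocelli absent: 1.
Total = 9.

9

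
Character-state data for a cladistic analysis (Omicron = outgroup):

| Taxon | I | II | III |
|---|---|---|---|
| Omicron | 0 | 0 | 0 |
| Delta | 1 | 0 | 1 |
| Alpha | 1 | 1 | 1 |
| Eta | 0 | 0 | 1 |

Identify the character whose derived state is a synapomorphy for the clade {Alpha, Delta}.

I

The outgroup has state '0' for every character, so '1' is the derived state throughout.
I (derived state '1') is shared by Alpha and Delta — a synapomorphy uniting that clade.
II (derived state '1') is unique to Alpha (autapomorphy; uninformative for grouping).
III (derived state '1') is shared by all ingroup taxa — unites the whole ingroup.
Most parsimonious ingroup topology: ((Delta,Alpha),Eta).
The clade {Alpha, Delta} is supported by I: its derived state '1' occurs in exactly those taxa and in no other taxon (including the outgroup).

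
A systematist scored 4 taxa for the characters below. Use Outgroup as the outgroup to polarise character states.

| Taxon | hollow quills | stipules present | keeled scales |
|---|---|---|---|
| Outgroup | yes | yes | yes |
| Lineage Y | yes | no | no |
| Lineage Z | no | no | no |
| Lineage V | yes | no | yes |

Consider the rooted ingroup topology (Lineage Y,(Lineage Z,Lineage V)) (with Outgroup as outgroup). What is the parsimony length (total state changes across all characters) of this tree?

4

Map each character onto (Lineage Y,(Lineage Z,Lineage V)) (rooted by Outgroup) and count the minimum state changes it requires (Fitch parsimony):
hollow quills: 1; stipules present: 1; keeled scales: 2.
Total tree length = 4.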